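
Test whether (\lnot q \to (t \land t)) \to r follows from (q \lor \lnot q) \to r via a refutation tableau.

Yes

Initial set: {((q \lor \lnot q) \to r); \lnot ((\lnot q \to (t \land t)) \to r)}.
\lnot ((\lnot q \to (t \land t)) \to r): α-rule — add (\lnot q \to (t \land t)), \lnot r.
((q \lor \lnot q) \to r): β-rule — branch into \lnot (q \lor \lnot q)  //  r.
  branch 1 (add \lnot (q \lor \lnot q)):
    \lnot (q \lor \lnot q): α-rule — add \lnot q, \lnot \lnot q.
    × closes — contains both q and \lnot q.
  branch 2 (add r):
    × closes — contains both r and \lnot r.
All 2 branches close.
Every branch closed, so the premises entail the conclusion.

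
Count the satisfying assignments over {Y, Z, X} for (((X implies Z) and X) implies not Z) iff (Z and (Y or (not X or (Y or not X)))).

Initial set: {((((X implies Z) and X) implies not Z) iff (Z and (Y or (not X or (Y or not X)))))}.
((((X implies Z) and X) implies not Z) iff (Z and (Y or (not X or (Y or not X))))): β-rule — branch into (((X implies Z) and X) implies not Z), (Z and (Y or (not X or (Y or not X))))  //  not (((X implies Z) and X) implies not Z), not (Z and (Y or (not X or (Y or not X)))).
  branch 1 (add (((X implies Z) and X) implies not Z), (Z and (Y or (not X or (Y or not X))))):
    (Z and (Y or (not X or (Y or not X)))): α-rule — add Z, (Y or (not X or (Y or not X))).
    (((X implies Z) and X) implies not Z): β-rule — branch into not ((X implies Z) and X)  //  not Z.
      branch 1.1 (add not ((X implies Z) and X)):
        (Y or (not X or (Y or not X))): β-rule — branch into Y  //  (not X or (Y or not X)).
          branch 1.1.1 (add Y):
            not ((X implies Z) and X): β-rule — branch into not (X implies Z)  //  not X.
              branch 1.1.1.1 (add not (X implies Z)):
                not (X implies Z): α-rule — add X, not Z.
                × closes — contains both Z and not Z.
              branch 1.1.1.2 (add not X):
                ○ open, literals {X=false, Y=true, Z=true}.
          branch 1.1.2 (add (not X or (Y or not X))):
            not ((X implies Z) and X): β-rule — branch into not (X implies Z)  //  not X.
              branch 1.1.2.1 (add not (X implies Z)):
                not (X implies Z): α-rule — add X, not Z.
                × closes — contains both Z and not Z.
              branch 1.1.2.2 (add not X):
                (not X or (Y or not X)): β-rule — branch into not X  //  (Y or not X).
                  branch 1.1.2.2.1 (add not X):
                    ○ open, literals {X=false, Z=true}.
                  branch 1.1.2.2.2 (add (Y or not X)):
                    (Y or not X): β-rule — branch into Y  //  not X.
                      branch 1.1.2.2.2.1 (add Y):
                        ○ open, literals {X=false, Y=true, Z=true}.
                      branch 1.1.2.2.2.2 (add not X):
                        ○ open, literals {X=false, Z=true}.
      branch 1.2 (add not Z):
        × closes — contains both Z and not Z.
  branch 2 (add not (((X implies Z) and X) implies not Z), not (Z and (Y or (not X or (Y or not X))))):
    not (((X implies Z) and X) implies not Z): α-rule — add ((X implies Z) and X), not not Z.
    ((X implies Z) and X): α-rule — add (X implies Z), X.
    not (Z and (Y or (not X or (Y or not X)))): β-rule — branch into not Z  //  not (Y or (not X or (Y or not X))).
      branch 2.1 (add not Z):
        × closes — contains both Z and not Z.
      branch 2.2 (add not (Y or (not X or (Y or not X)))):
        not (Y or (not X or (Y or not X))): α-rule — add not Y, not (not X or (Y or not X)).
        not (not X or (Y or not X)): α-rule — add not not X, not (Y or not X).
        not (Y or not X): α-rule — add not Y, not not X.
        (X implies Z): β-rule — branch into not X  //  Z.
          branch 2.2.1 (add not X):
            × closes — contains both X and not X.
          branch 2.2.2 (add Z):
            ○ open, literals {X=true, Y=false, Z=true}.
5 branches closed, 5 open.
Each open branch fixes some atoms; the unmentioned ones are free. Counting distinct full assignments: branch {X=false, Y=true, Z=true} (none free) contributes 1 new; branch {X=false, Z=true} (Y) contributes 1 new; branch {X=false, Y=true, Z=true} (none free) contributes 0 new; branch {X=false, Z=true} (Y) contributes 0 new; branch {X=true, Y=false, Z=true} (none free) contributes 1 new. Total: 3.

3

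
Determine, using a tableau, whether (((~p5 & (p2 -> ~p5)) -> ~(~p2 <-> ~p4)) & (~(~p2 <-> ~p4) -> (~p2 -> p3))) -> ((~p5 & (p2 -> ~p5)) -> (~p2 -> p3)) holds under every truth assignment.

Assume the negation and expand:
Initial set: {F ((((~p5 & (p2 -> ~p5)) -> ~(~p2 <-> ~p4)) & (~(~p2 <-> ~p4) -> (~p2 -> p3))) -> ((~p5 & (p2 -> ~p5)) -> (~p2 -> p3)))}.
F ((((~p5 & (p2 -> ~p5)) -> ~(~p2 <-> ~p4)) & (~(~p2 <-> ~p4) -> (~p2 -> p3))) -> ((~p5 & (p2 -> ~p5)) -> (~p2 -> p3))): α-rule — add T (((~p5 & (p2 -> ~p5)) -> ~(~p2 <-> ~p4)) & (~(~p2 <-> ~p4) -> (~p2 -> p3))), F ((~p5 & (p2 -> ~p5)) -> (~p2 -> p3)).
T (((~p5 & (p2 -> ~p5)) -> ~(~p2 <-> ~p4)) & (~(~p2 <-> ~p4) -> (~p2 -> p3))): α-rule — add T ((~p5 & (p2 -> ~p5)) -> ~(~p2 <-> ~p4)), T (~(~p2 <-> ~p4) -> (~p2 -> p3)).
F ((~p5 & (p2 -> ~p5)) -> (~p2 -> p3)): α-rule — add T (~p5 & (p2 -> ~p5)), F (~p2 -> p3).
T (~p5 & (p2 -> ~p5)): α-rule — add T ~p5, T (p2 -> ~p5).
F (~p2 -> p3): α-rule — add T ~p2, F p3.
T ((~p5 & (p2 -> ~p5)) -> ~(~p2 <-> ~p4)): β-rule — branch into F (~p5 & (p2 -> ~p5))  //  T ~(~p2 <-> ~p4).
  branch 1 (add F (~p5 & (p2 -> ~p5))):
    T (~(~p2 <-> ~p4) -> (~p2 -> p3)): β-rule — branch into F ~(~p2 <-> ~p4)  //  T (~p2 -> p3).
      branch 1.1 (add F ~(~p2 <-> ~p4)):
        T (p2 -> ~p5): β-rule — branch into F p2  //  T ~p5.
          branch 1.1.1 (add F p2):
            F (~p5 & (p2 -> ~p5)): β-rule — branch into F ~p5  //  F (p2 -> ~p5).
              branch 1.1.1.1 (add F ~p5):
                × closes — contains both p5 and ~p5.
              branch 1.1.1.2 (add F (p2 -> ~p5)):
                F (p2 -> ~p5): α-rule — add T p2, F ~p5.
                × closes — contains both p2 and ~p2.
          branch 1.1.2 (add T ~p5):
            F (~p5 & (p2 -> ~p5)): β-rule — branch into F ~p5  //  F (p2 -> ~p5).
              branch 1.1.2.1 (add F ~p5):
                × closes — contains both p5 and ~p5.
              branch 1.1.2.2 (add F (p2 -> ~p5)):
                F (p2 -> ~p5): α-rule — add T p2, F ~p5.
                × closes — contains both p2 and ~p2.
      branch 1.2 (add T (~p2 -> p3)):
        T (p2 -> ~p5): β-rule — branch into F p2  //  T ~p5.
          branch 1.2.1 (add F p2):
            F (~p5 & (p2 -> ~p5)): β-rule — branch into F ~p5  //  F (p2 -> ~p5).
              branch 1.2.1.1 (add F ~p5):
                × closes — contains both p5 and ~p5.
              branch 1.2.1.2 (add F (p2 -> ~p5)):
                F (p2 -> ~p5): α-rule — add T p2, F ~p5.
                × closes — contains both p2 and ~p2.
          branch 1.2.2 (add T ~p5):
            F (~p5 & (p2 -> ~p5)): β-rule — branch into F ~p5  //  F (p2 -> ~p5).
              branch 1.2.2.1 (add F ~p5):
                × closes — contains both p5 and ~p5.
              branch 1.2.2.2 (add F (p2 -> ~p5)):
                F (p2 -> ~p5): α-rule — add T p2, F ~p5.
                × closes — contains both p2 and ~p2.
  branch 2 (add T ~(~p2 <-> ~p4)):
    T (~(~p2 <-> ~p4) -> (~p2 -> p3)): β-rule — branch into F ~(~p2 <-> ~p4)  //  T (~p2 -> p3).
      branch 2.1 (add F ~(~p2 <-> ~p4)):
        T (p2 -> ~p5): β-rule — branch into F p2  //  T ~p5.
          branch 2.1.1 (add F p2):
            T ~(~p2 <-> ~p4): β-rule — branch into T ~p2, F ~p4  //  F ~p2, T ~p4.
              branch 2.1.1.1 (add T ~p2, F ~p4):
                F ~(~p2 <-> ~p4): β-rule — branch into T ~p2, T ~p4  //  F ~p2, F ~p4.
                  branch 2.1.1.1.1 (add T ~p2, T ~p4):
                    × closes — contains both p4 and ~p4.
                  branch 2.1.1.1.2 (add F ~p2, F ~p4):
                    × closes — contains both p2 and ~p2.
              branch 2.1.1.2 (add F ~p2, T ~p4):
                × closes — contains both p2 and ~p2.
          branch 2.1.2 (add T ~p5):
            T ~(~p2 <-> ~p4): β-rule — branch into T ~p2, F ~p4  //  F ~p2, T ~p4.
              branch 2.1.2.1 (add T ~p2, F ~p4):
                F ~(~p2 <-> ~p4): β-rule — branch into T ~p2, T ~p4  //  F ~p2, F ~p4.
                  branch 2.1.2.1.1 (add T ~p2, T ~p4):
                    × closes — contains both p4 and ~p4.
                  branch 2.1.2.1.2 (add F ~p2, F ~p4):
                    × closes — contains both p2 and ~p2.
              branch 2.1.2.2 (add F ~p2, T ~p4):
                × closes — contains both p2 and ~p2.
      branch 2.2 (add T (~p2 -> p3)):
        T (p2 -> ~p5): β-rule — branch into F p2  //  T ~p5.
          branch 2.2.1 (add F p2):
            T ~(~p2 <-> ~p4): β-rule — branch into T ~p2, F ~p4  //  F ~p2, T ~p4.
              branch 2.2.1.1 (add T ~p2, F ~p4):
                T (~p2 -> p3): β-rule — branch into F ~p2  //  T p3.
                  branch 2.2.1.1.1 (add F ~p2):
                    × closes — contains both p2 and ~p2.
                  branch 2.2.1.1.2 (add T p3):
                    × closes — contains both p3 and ~p3.
              branch 2.2.1.2 (add F ~p2, T ~p4):
                × closes — contains both p2 and ~p2.
          branch 2.2.2 (add T ~p5):
            T ~(~p2 <-> ~p4): β-rule — branch into T ~p2, F ~p4  //  F ~p2, T ~p4.
              branch 2.2.2.1 (add T ~p2, F ~p4):
                T (~p2 -> p3): β-rule — branch into F ~p2  //  T p3.
                  branch 2.2.2.1.1 (add F ~p2):
                    × closes — contains both p2 and ~p2.
                  branch 2.2.2.1.2 (add T p3):
                    × closes — contains both p3 and ~p3.
              branch 2.2.2.2 (add F ~p2, T ~p4):
                × closes — contains both p2 and ~p2.
All 20 branches close.
Every branch closed, so the negation is unsatisfiable and the formula is valid.

Valid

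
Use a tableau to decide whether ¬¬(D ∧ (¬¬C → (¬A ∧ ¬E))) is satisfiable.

Satisfiable

Initial set: {¬¬(D ∧ (¬¬C → (¬A ∧ ¬E)))}.
¬¬(D ∧ (¬¬C → (¬A ∧ ¬E))): drop double negation, giving (D ∧ (¬¬C → (¬A ∧ ¬E))).
(D ∧ (¬¬C → (¬A ∧ ¬E))): α-rule — add D, (¬¬C → (¬A ∧ ¬E)).
(¬¬C → (¬A ∧ ¬E)): β-rule — branch into ¬¬¬C  //  (¬A ∧ ¬E).
  branch 1 (add ¬¬¬C):
    ¬¬¬C: drop double negation, giving ¬C.
    ○ open, literals {C=false, D=true}.
  branch 2 (add (¬A ∧ ¬E)):
    (¬A ∧ ¬E): α-rule — add ¬A, ¬E.
    ○ open, literals {A=false, D=true, E=false}.
0 branches closed, 2 open.
An open branch gives a satisfying assignment: C=false, D=true.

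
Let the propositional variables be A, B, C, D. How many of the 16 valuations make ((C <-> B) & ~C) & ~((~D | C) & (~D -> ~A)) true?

Initial set: {(((C <-> B) & ~C) & ~((~D | C) & (~D -> ~A)))}.
(((C <-> B) & ~C) & ~((~D | C) & (~D -> ~A))): α-rule — add ((C <-> B) & ~C), ~((~D | C) & (~D -> ~A)).
((C <-> B) & ~C): α-rule — add (C <-> B), ~C.
~((~D | C) & (~D -> ~A)): β-rule — branch into ~(~D | C)  //  ~(~D -> ~A).
  branch 1 (add ~(~D | C)):
    ~(~D | C): α-rule — add ~~D, ~C.
    (C <-> B): β-rule — branch into C, B  //  ~C, ~B.
      branch 1.1 (add C, B):
        × closes — contains both C and ~C.
      branch 1.2 (add ~C, ~B):
        ○ open, literals {B=0, C=0, D=1}.
  branch 2 (add ~(~D -> ~A)):
    ~(~D -> ~A): α-rule — add ~D, ~~A.
    (C <-> B): β-rule — branch into C, B  //  ~C, ~B.
      branch 2.1 (add C, B):
        × closes — contains both C and ~C.
      branch 2.2 (add ~C, ~B):
        ○ open, literals {A=1, B=0, C=0, D=0}.
2 branches closed, 2 open.
Each open branch fixes some atoms; the unmentioned ones are free. Counting distinct full assignments: branch {B=0, C=0, D=1} (A) contributes 2 new; branch {A=1, B=0, C=0, D=0} (none free) contributes 1 new. Total: 3.

3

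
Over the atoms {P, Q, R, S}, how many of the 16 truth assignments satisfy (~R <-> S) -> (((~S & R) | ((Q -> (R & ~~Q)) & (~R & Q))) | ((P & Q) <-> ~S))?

15

Initial set: {((~R <-> S) -> (((~S & R) | ((Q -> (R & ~~Q)) & (~R & Q))) | ((P & Q) <-> ~S)))}.
((~R <-> S) -> (((~S & R) | ((Q -> (R & ~~Q)) & (~R & Q))) | ((P & Q) <-> ~S))): β-rule — branch into ~(~R <-> S)  //  (((~S & R) | ((Q -> (R & ~~Q)) & (~R & Q))) | ((P & Q) <-> ~S)).
  branch 1 (add ~(~R <-> S)):
    ~(~R <-> S): β-rule — branch into ~R, ~S  //  ~~R, S.
      branch 1.1 (add ~R, ~S):
        ○ open, literals {R=F, S=F}.
      branch 1.2 (add ~~R, S):
        ○ open, literals {R=T, S=T}.
  branch 2 (add (((~S & R) | ((Q -> (R & ~~Q)) & (~R & Q))) | ((P & Q) <-> ~S))):
    (((~S & R) | ((Q -> (R & ~~Q)) & (~R & Q))) | ((P & Q) <-> ~S)): β-rule — branch into ((~S & R) | ((Q -> (R & ~~Q)) & (~R & Q)))  //  ((P & Q) <-> ~S).
      branch 2.1 (add ((~S & R) | ((Q -> (R & ~~Q)) & (~R & Q)))):
        ((~S & R) | ((Q -> (R & ~~Q)) & (~R & Q))): β-rule — branch into (~S & R)  //  ((Q -> (R & ~~Q)) & (~R & Q)).
          branch 2.1.1 (add (~S & R)):
            (~S & R): α-rule — add ~S, R.
            ○ open, literals {R=T, S=F}.
          branch 2.1.2 (add ((Q -> (R & ~~Q)) & (~R & Q))):
            ((Q -> (R & ~~Q)) & (~R & Q)): α-rule — add (Q -> (R & ~~Q)), (~R & Q).
            (~R & Q): α-rule — add ~R, Q.
            (Q -> (R & ~~Q)): β-rule — branch into ~Q  //  (R & ~~Q).
              branch 2.1.2.1 (add ~Q):
                × closes — contains both Q and ~Q.
              branch 2.1.2.2 (add (R & ~~Q)):
                (R & ~~Q): α-rule — add R, ~~Q.
                × closes — contains both R and ~R.
      branch 2.2 (add ((P & Q) <-> ~S)):
        ((P & Q) <-> ~S): β-rule — branch into (P & Q), ~S  //  ~(P & Q), ~~S.
          branch 2.2.1 (add (P & Q), ~S):
            (P & Q): α-rule — add P, Q.
            ○ open, literals {P=T, Q=T, S=F}.
          branch 2.2.2 (add ~(P & Q), ~~S):
            ~(P & Q): β-rule — branch into ~P  //  ~Q.
              branch 2.2.2.1 (add ~P):
                ○ open, literals {P=F, S=T}.
              branch 2.2.2.2 (add ~Q):
                ○ open, literals {Q=F, S=T}.
2 branches closed, 6 open.
Each open branch fixes some atoms; the unmentioned ones are free. Counting distinct full assignments: branch {R=F, S=F} (P, Q) contributes 4 new; branch {R=T, S=T} (P, Q) contributes 4 new; branch {R=T, S=F} (P, Q) contributes 4 new; branch {P=T, Q=T, S=F} (R) contributes 0 new; branch {P=F, S=T} (Q, R) contributes 2 new; branch {Q=F, S=T} (P, R) contributes 1 new. Total: 15.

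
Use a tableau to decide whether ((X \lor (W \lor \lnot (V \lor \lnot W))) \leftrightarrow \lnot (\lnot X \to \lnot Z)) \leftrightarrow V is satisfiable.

Satisfiable

Initial set: {(((X \lor (W \lor \lnot (V \lor \lnot W))) \leftrightarrow \lnot (\lnot X \to \lnot Z)) \leftrightarrow V)}.
(((X \lor (W \lor \lnot (V \lor \lnot W))) \leftrightarrow \lnot (\lnot X \to \lnot Z)) \leftrightarrow V): β-rule — branch into ((X \lor (W \lor \lnot (V \lor \lnot W))) \leftrightarrow \lnot (\lnot X \to \lnot Z)), V  //  \lnot ((X \lor (W \lor \lnot (V \lor \lnot W))) \leftrightarrow \lnot (\lnot X \to \lnot Z)), \lnot V.
  branch 1 (add ((X \lor (W \lor \lnot (V \lor \lnot W))) \leftrightarrow \lnot (\lnot X \to \lnot Z)), V):
    ((X \lor (W \lor \lnot (V \lor \lnot W))) \leftrightarrow \lnot (\lnot X \to \lnot Z)): β-rule — branch into (X \lor (W \lor \lnot (V \lor \lnot W))), \lnot (\lnot X \to \lnot Z)  //  \lnot (X \lor (W \lor \lnot (V \lor \lnot W))), \lnot \lnot (\lnot X \to \lnot Z).
      branch 1.1 (add (X \lor (W \lor \lnot (V \lor \lnot W))), \lnot (\lnot X \to \lnot Z)):
        \lnot (\lnot X \to \lnot Z): α-rule — add \lnot X, \lnot \lnot Z.
        (X \lor (W \lor \lnot (V \lor \lnot W))): β-rule — branch into X  //  (W \lor \lnot (V \lor \lnot W)).
          branch 1.1.1 (add X):
            × closes — contains both X and \lnot X.
          branch 1.1.2 (add (W \lor \lnot (V \lor \lnot W))):
            (W \lor \lnot (V \lor \lnot W)): β-rule — branch into W  //  \lnot (V \lor \lnot W).
              branch 1.1.2.1 (add W):
                ○ open, literals {V=true, W=true, X=false, Z=true}.
              branch 1.1.2.2 (add \lnot (V \lor \lnot W)):
                \lnot (V \lor \lnot W): α-rule — add \lnot V, \lnot \lnot W.
                × closes — contains both V and \lnot V.
      branch 1.2 (add \lnot (X \lor (W \lor \lnot (V \lor \lnot W))), \lnot \lnot (\lnot X \to \lnot Z)):
        \lnot (X \lor (W \lor \lnot (V \lor \lnot W))): α-rule — add \lnot X, \lnot (W \lor \lnot (V \lor \lnot W)).
        \lnot (W \lor \lnot (V \lor \lnot W)): α-rule — add \lnot W, \lnot \lnot (V \lor \lnot W).
        \lnot \lnot (\lnot X \to \lnot Z): β-rule — branch into \lnot \lnot X  //  \lnot Z.
          branch 1.2.1 (add \lnot \lnot X):
            × closes — contains both X and \lnot X.
          branch 1.2.2 (add \lnot Z):
            \lnot \lnot (V \lor \lnot W): β-rule — branch into V  //  \lnot W.
              branch 1.2.2.1 (add V):
                ○ open, literals {V=true, W=false, X=false, Z=false}.
              branch 1.2.2.2 (add \lnot W):
                ○ open, literals {V=true, W=false, X=false, Z=false}.
  branch 2 (add \lnot ((X \lor (W \lor \lnot (V \lor \lnot W))) \leftrightarrow \lnot (\lnot X \to \lnot Z)), \lnot V):
    \lnot ((X \lor (W \lor \lnot (V \lor \lnot W))) \leftrightarrow \lnot (\lnot X \to \lnot Z)): β-rule — branch into (X \lor (W \lor \lnot (V \lor \lnot W))), \lnot \lnot (\lnot X \to \lnot Z)  //  \lnot (X \lor (W \lor \lnot (V \lor \lnot W))), \lnot (\lnot X \to \lnot Z).
      branch 2.1 (add (X \lor (W \lor \lnot (V \lor \lnot W))), \lnot \lnot (\lnot X \to \lnot Z)):
        (X \lor (W \lor \lnot (V \lor \lnot W))): β-rule — branch into X  //  (W \lor \lnot (V \lor \lnot W)).
          branch 2.1.1 (add X):
            \lnot \lnot (\lnot X \to \lnot Z): β-rule — branch into \lnot \lnot X  //  \lnot Z.
              branch 2.1.1.1 (add \lnot \lnot X):
                ○ open, literals {V=false, X=true}.
              branch 2.1.1.2 (add \lnot Z):
                ○ open, literals {V=false, X=true, Z=false}.
          branch 2.1.2 (add (W \lor \lnot (V \lor \lnot W))):
            \lnot \lnot (\lnot X \to \lnot Z): β-rule — branch into \lnot \lnot X  //  \lnot Z.
              branch 2.1.2.1 (add \lnot \lnot X):
                (W \lor \lnot (V \lor \lnot W)): β-rule — branch into W  //  \lnot (V \lor \lnot W).
                  branch 2.1.2.1.1 (add W):
                    ○ open, literals {V=false, W=true, X=true}.
                  branch 2.1.2.1.2 (add \lnot (V \lor \lnot W)):
                    \lnot (V \lor \lnot W): α-rule — add \lnot V, \lnot \lnot W.
                    ○ open, literals {V=false, W=true, X=true}.
              branch 2.1.2.2 (add \lnot Z):
                (W \lor \lnot (V \lor \lnot W)): β-rule — branch into W  //  \lnot (V \lor \lnot W).
                  branch 2.1.2.2.1 (add W):
                    ○ open, literals {V=false, W=true, Z=false}.
                  branch 2.1.2.2.2 (add \lnot (V \lor \lnot W)):
                    \lnot (V \lor \lnot W): α-rule — add \lnot V, \lnot \lnot W.
                    ○ open, literals {V=false, W=true, Z=false}.
      branch 2.2 (add \lnot (X \lor (W \lor \lnot (V \lor \lnot W))), \lnot (\lnot X \to \lnot Z)):
        \lnot (X \lor (W \lor \lnot (V \lor \lnot W))): α-rule — add \lnot X, \lnot (W \lor \lnot (V \lor \lnot W)).
        \lnot (\lnot X \to \lnot Z): α-rule — add \lnot X, \lnot \lnot Z.
        \lnot (W \lor \lnot (V \lor \lnot W)): α-rule — add \lnot W, \lnot \lnot (V \lor \lnot W).
        \lnot \lnot (V \lor \lnot W): β-rule — branch into V  //  \lnot W.
          branch 2.2.1 (add V):
            × closes — contains both V and \lnot V.
          branch 2.2.2 (add \lnot W):
            ○ open, literals {V=false, W=false, X=false, Z=true}.
4 branches closed, 10 open.
An open branch gives a satisfying assignment: V=true, W=true, X=false, Z=true.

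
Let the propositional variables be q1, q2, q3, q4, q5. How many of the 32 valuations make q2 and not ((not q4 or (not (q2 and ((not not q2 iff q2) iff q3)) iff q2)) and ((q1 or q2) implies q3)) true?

Initial set: {(q2 and not ((not q4 or (not (q2 and ((not not q2 iff q2) iff q3)) iff q2)) and ((q1 or q2) implies q3)))}.
(q2 and not ((not q4 or (not (q2 and ((not not q2 iff q2) iff q3)) iff q2)) and ((q1 or q2) implies q3))): α-rule — add q2, not ((not q4 or (not (q2 and ((not not q2 iff q2) iff q3)) iff q2)) and ((q1 or q2) implies q3)).
not ((not q4 or (not (q2 and ((not not q2 iff q2) iff q3)) iff q2)) and ((q1 or q2) implies q3)): β-rule — branch into not (not q4 or (not (q2 and ((not not q2 iff q2) iff q3)) iff q2))  //  not ((q1 or q2) implies q3).
  branch 1 (add not (not q4 or (not (q2 and ((not not q2 iff q2) iff q3)) iff q2))):
    not (not q4 or (not (q2 and ((not not q2 iff q2) iff q3)) iff q2)): α-rule — add not not q4, not (not (q2 and ((not not q2 iff q2) iff q3)) iff q2).
    not (not (q2 and ((not not q2 iff q2) iff q3)) iff q2): β-rule — branch into not (q2 and ((not not q2 iff q2) iff q3)), not q2  //  not not (q2 and ((not not q2 iff q2) iff q3)), q2.
      branch 1.1 (add not (q2 and ((not not q2 iff q2) iff q3)), not q2):
        × closes — contains both q2 and not q2.
      branch 1.2 (add not not (q2 and ((not not q2 iff q2) iff q3)), q2):
        not not (q2 and ((not not q2 iff q2) iff q3)): α-rule — add q2, ((not not q2 iff q2) iff q3).
        ((not not q2 iff q2) iff q3): β-rule — branch into (not not q2 iff q2), q3  //  not (not not q2 iff q2), not q3.
          branch 1.2.1 (add (not not q2 iff q2), q3):
            (not not q2 iff q2): β-rule — branch into not not q2, q2  //  not not not q2, not q2.
              branch 1.2.1.1 (add not not q2, q2):
                not not q2: drop double negation, giving q2.
                ○ open, literals {q2=T, q3=T, q4=T}.
              branch 1.2.1.2 (add not not not q2, not q2):
                × closes — contains both q2 and not q2.
          branch 1.2.2 (add not (not not q2 iff q2), not q3):
            not (not not q2 iff q2): β-rule — branch into not not q2, not q2  //  not not not q2, q2.
              branch 1.2.2.1 (add not not q2, not q2):
                × closes — contains both q2 and not q2.
              branch 1.2.2.2 (add not not not q2, q2):
                not not not q2: drop double negation, giving not q2.
                × closes — contains both q2 and not q2.
  branch 2 (add not ((q1 or q2) implies q3)):
    not ((q1 or q2) implies q3): α-rule — add (q1 or q2), not q3.
    (q1 or q2): β-rule — branch into q1  //  q2.
      branch 2.1 (add q1):
        ○ open, literals {q1=T, q2=T, q3=F}.
      branch 2.2 (add q2):
        ○ open, literals {q2=T, q3=F}.
4 branches closed, 3 open.
Each open branch fixes some atoms; the unmentioned ones are free. Counting distinct full assignments: branch {q2=T, q3=T, q4=T} (q1, q5) contributes 4 new; branch {q1=T, q2=T, q3=F} (q4, q5) contributes 4 new; branch {q2=T, q3=F} (q1, q4, q5) contributes 4 new. Total: 12.

12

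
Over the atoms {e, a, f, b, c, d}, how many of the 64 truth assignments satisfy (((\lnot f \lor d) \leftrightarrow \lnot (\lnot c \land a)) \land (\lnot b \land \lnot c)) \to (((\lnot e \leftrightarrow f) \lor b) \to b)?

Initial set: {((((\lnot f \lor d) \leftrightarrow \lnot (\lnot c \land a)) \land (\lnot b \land \lnot c)) \to (((\lnot e \leftrightarrow f) \lor b) \to b))}.
((((\lnot f \lor d) \leftrightarrow \lnot (\lnot c \land a)) \land (\lnot b \land \lnot c)) \to (((\lnot e \leftrightarrow f) \lor b) \to b)): β-rule — branch into \lnot (((\lnot f \lor d) \leftrightarrow \lnot (\lnot c \land a)) \land (\lnot b \land \lnot c))  //  (((\lnot e \leftrightarrow f) \lor b) \to b).
  branch 1 (add \lnot (((\lnot f \lor d) \leftrightarrow \lnot (\lnot c \land a)) \land (\lnot b \land \lnot c))):
    \lnot (((\lnot f \lor d) \leftrightarrow \lnot (\lnot c \land a)) \land (\lnot b \land \lnot c)): β-rule — branch into \lnot ((\lnot f \lor d) \leftrightarrow \lnot (\lnot c \land a))  //  \lnot (\lnot b \land \lnot c).
      branch 1.1 (add \lnot ((\lnot f \lor d) \leftrightarrow \lnot (\lnot c \land a))):
        \lnot ((\lnot f \lor d) \leftrightarrow \lnot (\lnot c \land a)): β-rule — branch into (\lnot f \lor d), \lnot \lnot (\lnot c \land a)  //  \lnot (\lnot f \lor d), \lnot (\lnot c \land a).
          branch 1.1.1 (add (\lnot f \lor d), \lnot \lnot (\lnot c \land a)):
            \lnot \lnot (\lnot c \land a): α-rule — add \lnot c, a.
            (\lnot f \lor d): β-rule — branch into \lnot f  //  d.
              branch 1.1.1.1 (add \lnot f):
                ○ open, literals {a=1, c=0, f=0}.
              branch 1.1.1.2 (add d):
                ○ open, literals {a=1, c=0, d=1}.
          branch 1.1.2 (add \lnot (\lnot f \lor d), \lnot (\lnot c \land a)):
            \lnot (\lnot f \lor d): α-rule — add \lnot \lnot f, \lnot d.
            \lnot (\lnot c \land a): β-rule — branch into \lnot \lnot c  //  \lnot a.
              branch 1.1.2.1 (add \lnot \lnot c):
                ○ open, literals {c=1, d=0, f=1}.
              branch 1.1.2.2 (add \lnot a):
                ○ open, literals {a=0, d=0, f=1}.
      branch 1.2 (add \lnot (\lnot b \land \lnot c)):
        \lnot (\lnot b \land \lnot c): β-rule — branch into \lnot \lnot b  //  \lnot \lnot c.
          branch 1.2.1 (add \lnot \lnot b):
            ○ open, literals {b=1}.
          branch 1.2.2 (add \lnot \lnot c):
            ○ open, literals {c=1}.
  branch 2 (add (((\lnot e \leftrightarrow f) \lor b) \to b)):
    (((\lnot e \leftrightarrow f) \lor b) \to b): β-rule — branch into \lnot ((\lnot e \leftrightarrow f) \lor b)  //  b.
      branch 2.1 (add \lnot ((\lnot e \leftrightarrow f) \lor b)):
        \lnot ((\lnot e \leftrightarrow f) \lor b): α-rule — add \lnot (\lnot e \leftrightarrow f), \lnot b.
        \lnot (\lnot e \leftrightarrow f): β-rule — branch into \lnot e, \lnot f  //  \lnot \lnot e, f.
          branch 2.1.1 (add \lnot e, \lnot f):
            ○ open, literals {b=0, e=0, f=0}.
          branch 2.1.2 (add \lnot \lnot e, f):
            ○ open, literals {b=0, e=1, f=1}.
      branch 2.2 (add b):
        ○ open, literals {b=1}.
0 branches closed, 9 open.
Each open branch fixes some atoms; the unmentioned ones are free. Counting distinct full assignments: branch {a=1, c=0, f=0} (e, b, d) contributes 8 new; branch {a=1, c=0, d=1} (e, f, b) contributes 4 new; branch {c=1, d=0, f=1} (e, a, b) contributes 8 new; branch {a=0, d=0, f=1} (e, b, c) contributes 4 new; branch {b=1} (e, a, f, c, d) contributes 20 new; branch {c=1} (e, a, f, b, d) contributes 12 new; branch {b=0, e=0, f=0} (a, c, d) contributes 2 new; branch {b=0, e=1, f=1} (a, c, d) contributes 2 new; branch {b=1} (e, a, f, c, d) contributes 0 new. Total: 60.

60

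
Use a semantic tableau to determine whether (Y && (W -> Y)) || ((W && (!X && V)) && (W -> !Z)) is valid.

Assume the negation and expand:
Initial set: {!((Y && (W -> Y)) || ((W && (!X && V)) && (W -> !Z)))}.
!((Y && (W -> Y)) || ((W && (!X && V)) && (W -> !Z))): α-rule — add !(Y && (W -> Y)), !((W && (!X && V)) && (W -> !Z)).
!(Y && (W -> Y)): β-rule — branch into !Y  //  !(W -> Y).
  branch 1 (add !Y):
    !((W && (!X && V)) && (W -> !Z)): β-rule — branch into !(W && (!X && V))  //  !(W -> !Z).
      branch 1.1 (add !(W && (!X && V))):
        !(W && (!X && V)): β-rule — branch into !W  //  !(!X && V).
          branch 1.1.1 (add !W):
            ○ open, literals {W=F, Y=F}.
          branch 1.1.2 (add !(!X && V)):
            !(!X && V): β-rule — branch into !!X  //  !V.
              branch 1.1.2.1 (add !!X):
                ○ open, literals {X=T, Y=F}.
              branch 1.1.2.2 (add !V):
                ○ open, literals {V=F, Y=F}.
      branch 1.2 (add !(W -> !Z)):
        !(W -> !Z): α-rule — add W, !!Z.
        ○ open, literals {W=T, Y=F, Z=T}.
  branch 2 (add !(W -> Y)):
    !(W -> Y): α-rule — add W, !Y.
    !((W && (!X && V)) && (W -> !Z)): β-rule — branch into !(W && (!X && V))  //  !(W -> !Z).
      branch 2.1 (add !(W && (!X && V))):
        !(W && (!X && V)): β-rule — branch into !W  //  !(!X && V).
          branch 2.1.1 (add !W):
            × closes — contains both W and !W.
          branch 2.1.2 (add !(!X && V)):
            !(!X && V): β-rule — branch into !!X  //  !V.
              branch 2.1.2.1 (add !!X):
                ○ open, literals {W=T, X=T, Y=F}.
              branch 2.1.2.2 (add !V):
                ○ open, literals {V=F, W=T, Y=F}.
      branch 2.2 (add !(W -> !Z)):
        !(W -> !Z): α-rule — add W, !!Z.
        ○ open, literals {W=T, Y=F, Z=T}.
1 branch closed, 7 open.
An open branch gives a countermodel: W=F, Y=F (unmentioned atoms arbitrary); under it the original formula is false.

Not valid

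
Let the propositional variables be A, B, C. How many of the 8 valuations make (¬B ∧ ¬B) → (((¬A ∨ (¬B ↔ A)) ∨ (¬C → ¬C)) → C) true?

Initial set: {((¬B ∧ ¬B) → (((¬A ∨ (¬B ↔ A)) ∨ (¬C → ¬C)) → C))}.
((¬B ∧ ¬B) → (((¬A ∨ (¬B ↔ A)) ∨ (¬C → ¬C)) → C)): β-rule — branch into ¬(¬B ∧ ¬B)  //  (((¬A ∨ (¬B ↔ A)) ∨ (¬C → ¬C)) → C).
  branch 1 (add ¬(¬B ∧ ¬B)):
    ¬(¬B ∧ ¬B): β-rule — branch into ¬¬B  //  ¬¬B.
      branch 1.1 (add ¬¬B):
        ○ open, literals {B=T}.
      branch 1.2 (add ¬¬B):
        ○ open, literals {B=T}.
  branch 2 (add (((¬A ∨ (¬B ↔ A)) ∨ (¬C → ¬C)) → C)):
    (((¬A ∨ (¬B ↔ A)) ∨ (¬C → ¬C)) → C): β-rule — branch into ¬((¬A ∨ (¬B ↔ A)) ∨ (¬C → ¬C))  //  C.
      branch 2.1 (add ¬((¬A ∨ (¬B ↔ A)) ∨ (¬C → ¬C))):
        ¬((¬A ∨ (¬B ↔ A)) ∨ (¬C → ¬C)): α-rule — add ¬(¬A ∨ (¬B ↔ A)), ¬(¬C → ¬C).
        ¬(¬A ∨ (¬B ↔ A)): α-rule — add ¬¬A, ¬(¬B ↔ A).
        ¬(¬C → ¬C): α-rule — add ¬C, ¬¬C.
        × closes — contains both C and ¬C.
      branch 2.2 (add C):
        ○ open, literals {C=T}.
1 branch closed, 3 open.
Each open branch fixes some atoms; the unmentioned ones are free. Counting distinct full assignments: branch {B=T} (A, C) contributes 4 new; branch {B=T} (A, C) contributes 0 new; branch {C=T} (A, B) contributes 2 new. Total: 6.

6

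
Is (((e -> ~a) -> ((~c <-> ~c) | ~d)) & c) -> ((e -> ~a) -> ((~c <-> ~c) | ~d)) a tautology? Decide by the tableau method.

Valid

Assume the negation and expand:
Initial set: {F ((((e -> ~a) -> ((~c <-> ~c) | ~d)) & c) -> ((e -> ~a) -> ((~c <-> ~c) | ~d)))}.
F ((((e -> ~a) -> ((~c <-> ~c) | ~d)) & c) -> ((e -> ~a) -> ((~c <-> ~c) | ~d))): α-rule — add T (((e -> ~a) -> ((~c <-> ~c) | ~d)) & c), F ((e -> ~a) -> ((~c <-> ~c) | ~d)).
T (((e -> ~a) -> ((~c <-> ~c) | ~d)) & c): α-rule — add T ((e -> ~a) -> ((~c <-> ~c) | ~d)), T c.
F ((e -> ~a) -> ((~c <-> ~c) | ~d)): α-rule — add T (e -> ~a), F ((~c <-> ~c) | ~d).
F ((~c <-> ~c) | ~d): α-rule — add F (~c <-> ~c), F ~d.
T ((e -> ~a) -> ((~c <-> ~c) | ~d)): β-rule — branch into F (e -> ~a)  //  T ((~c <-> ~c) | ~d).
  branch 1 (add F (e -> ~a)):
    F (e -> ~a): α-rule — add T e, F ~a.
    T (e -> ~a): β-rule — branch into F e  //  T ~a.
      branch 1.1 (add F e):
        × closes — contains both e and ~e.
      branch 1.2 (add T ~a):
        × closes — contains both a and ~a.
  branch 2 (add T ((~c <-> ~c) | ~d)):
    T (e -> ~a): β-rule — branch into F e  //  T ~a.
      branch 2.1 (add F e):
        F (~c <-> ~c): β-rule — branch into T ~c, F ~c  //  F ~c, T ~c.
          branch 2.1.1 (add T ~c, F ~c):
            × closes — contains both c and ~c.
          branch 2.1.2 (add F ~c, T ~c):
            × closes — contains both c and ~c.
      branch 2.2 (add T ~a):
        F (~c <-> ~c): β-rule — branch into T ~c, F ~c  //  F ~c, T ~c.
          branch 2.2.1 (add T ~c, F ~c):
            × closes — contains both c and ~c.
          branch 2.2.2 (add F ~c, T ~c):
            × closes — contains both c and ~c.
All 6 branches close.
Every branch closed, so the negation is unsatisfiable and the formula is valid.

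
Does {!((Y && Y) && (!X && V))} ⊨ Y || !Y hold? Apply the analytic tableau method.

Yes

Initial set: {!((Y && Y) && (!X && V)); !(Y || !Y)}.
!(Y || !Y): α-rule — add !Y, !!Y.
× closes — contains both Y and !Y.
All 1 branch closes.
Every branch closed, so the premises entail the conclusion.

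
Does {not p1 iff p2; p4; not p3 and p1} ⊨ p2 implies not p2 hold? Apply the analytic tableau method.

Yes

Initial set: {(not p1 iff p2); p4; (not p3 and p1); not (p2 implies not p2)}.
(not p3 and p1): α-rule — add not p3, p1.
not (p2 implies not p2): α-rule — add p2, not not p2.
(not p1 iff p2): β-rule — branch into not p1, p2  //  not not p1, not p2.
  branch 1 (add not p1, p2):
    × closes — contains both p1 and not p1.
  branch 2 (add not not p1, not p2):
    × closes — contains both p2 and not p2.
All 2 branches close.
Every branch closed, so the premises entail the conclusion.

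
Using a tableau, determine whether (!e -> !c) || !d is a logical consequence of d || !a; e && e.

Yes

Initial set: {(d || !a); (e && e); !((!e -> !c) || !d)}.
(e && e): α-rule — add e, e.
!((!e -> !c) || !d): α-rule — add !(!e -> !c), !!d.
!(!e -> !c): α-rule — add !e, !!c.
× closes — contains both e and !e.
All 1 branch closes.
Every branch closed, so the premises entail the conclusion.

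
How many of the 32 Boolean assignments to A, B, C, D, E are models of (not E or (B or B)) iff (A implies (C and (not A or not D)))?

Initial set: {((not E or (B or B)) iff (A implies (C and (not A or not D))))}.
((not E or (B or B)) iff (A implies (C and (not A or not D)))): β-rule — branch into (not E or (B or B)), (A implies (C and (not A or not D)))  //  not (not E or (B or B)), not (A implies (C and (not A or not D))).
  branch 1 (add (not E or (B or B)), (A implies (C and (not A or not D)))):
    (not E or (B or B)): β-rule — branch into not E  //  (B or B).
      branch 1.1 (add not E):
        (A implies (C and (not A or not D))): β-rule — branch into not A  //  (C and (not A or not D)).
          branch 1.1.1 (add not A):
            ○ open, literals {A=false, E=false}.
          branch 1.1.2 (add (C and (not A or not D))):
            (C and (not A or not D)): α-rule — add C, (not A or not D).
            (not A or not D): β-rule — branch into not A  //  not D.
              branch 1.1.2.1 (add not A):
                ○ open, literals {A=false, C=true, E=false}.
              branch 1.1.2.2 (add not D):
                ○ open, literals {C=true, D=false, E=false}.
      branch 1.2 (add (B or B)):
        (A implies (C and (not A or not D))): β-rule — branch into not A  //  (C and (not A or not D)).
          branch 1.2.1 (add not A):
            (B or B): β-rule — branch into B  //  B.
              branch 1.2.1.1 (add B):
                ○ open, literals {A=false, B=true}.
              branch 1.2.1.2 (add B):
                ○ open, literals {A=false, B=true}.
          branch 1.2.2 (add (C and (not A or not D))):
            (C and (not A or not D)): α-rule — add C, (not A or not D).
            (B or B): β-rule — branch into B  //  B.
              branch 1.2.2.1 (add B):
                (not A or not D): β-rule — branch into not A  //  not D.
                  branch 1.2.2.1.1 (add not A):
                    ○ open, literals {A=false, B=true, C=true}.
                  branch 1.2.2.1.2 (add not D):
                    ○ open, literals {B=true, C=true, D=false}.
              branch 1.2.2.2 (add B):
                (not A or not D): β-rule — branch into not A  //  not D.
                  branch 1.2.2.2.1 (add not A):
                    ○ open, literals {A=false, B=true, C=true}.
                  branch 1.2.2.2.2 (add not D):
                    ○ open, literals {B=true, C=true, D=false}.
  branch 2 (add not (not E or (B or B)), not (A implies (C and (not A or not D)))):
    not (not E or (B or B)): α-rule — add not not E, not (B or B).
    not (A implies (C and (not A or not D))): α-rule — add A, not (C and (not A or not D)).
    not (B or B): α-rule — add not B, not B.
    not (C and (not A or not D)): β-rule — branch into not C  //  not (not A or not D).
      branch 2.1 (add not C):
        ○ open, literals {A=true, B=false, C=false, E=true}.
      branch 2.2 (add not (not A or not D)):
        not (not A or not D): α-rule — add not not A, not not D.
        ○ open, literals {A=true, B=false, D=true, E=true}.
0 branches closed, 11 open.
Each open branch fixes some atoms; the unmentioned ones are free. Counting distinct full assignments: branch {A=false, E=false} (B, C, D) contributes 8 new; branch {A=false, C=true, E=false} (B, D) contributes 0 new; branch {C=true, D=false, E=false} (A, B) contributes 2 new; branch {A=false, B=true} (C, D, E) contributes 4 new; branch {A=false, B=true} (C, D, E) contributes 0 new; branch {A=false, B=true, C=true} (D, E) contributes 0 new; branch {B=true, C=true, D=false} (A, E) contributes 1 new; branch {A=false, B=true, C=true} (D, E) contributes 0 new; branch {B=true, C=true, D=false} (A, E) contributes 0 new; branch {A=true, B=false, C=false, E=true} (D) contributes 2 new; branch {A=true, B=false, D=true, E=true} (C) contributes 1 new. Total: 18.

18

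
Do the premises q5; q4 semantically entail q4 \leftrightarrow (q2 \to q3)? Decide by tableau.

No

Initial set: {q5; q4; \lnot (q4 \leftrightarrow (q2 \to q3))}.
\lnot (q4 \leftrightarrow (q2 \to q3)): β-rule — branch into q4, \lnot (q2 \to q3)  //  \lnot q4, (q2 \to q3).
  branch 1 (add q4, \lnot (q2 \to q3)):
    \lnot (q2 \to q3): α-rule — add q2, \lnot q3.
    ○ open, literals {q2=T, q3=F, q4=T, q5=T}.
  branch 2 (add \lnot q4, (q2 \to q3)):
    × closes — contains both q4 and \lnot q4.
1 branch closed, 1 open.
An open branch gives a countermodel: q2=T, q3=F, q4=T, q5=T (unmentioned atoms arbitrary); the premises hold there but the conclusion fails.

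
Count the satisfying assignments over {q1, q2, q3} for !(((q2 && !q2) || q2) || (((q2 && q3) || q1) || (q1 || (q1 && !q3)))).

2

Initial set: {T !(((q2 && !q2) || q2) || (((q2 && q3) || q1) || (q1 || (q1 && !q3))))}.
T !(((q2 && !q2) || q2) || (((q2 && q3) || q1) || (q1 || (q1 && !q3)))): α-rule — add F ((q2 && !q2) || q2), F (((q2 && q3) || q1) || (q1 || (q1 && !q3))).
F ((q2 && !q2) || q2): α-rule — add F (q2 && !q2), F q2.
F (((q2 && q3) || q1) || (q1 || (q1 && !q3))): α-rule — add F ((q2 && q3) || q1), F (q1 || (q1 && !q3)).
F ((q2 && q3) || q1): α-rule — add F (q2 && q3), F q1.
F (q1 || (q1 && !q3)): α-rule — add F q1, F (q1 && !q3).
F (q2 && !q2): β-rule — branch into F q2  //  F !q2.
  branch 1 (add F q2):
    F (q2 && q3): β-rule — branch into F q2  //  F q3.
      branch 1.1 (add F q2):
        F (q1 && !q3): β-rule — branch into F q1  //  F !q3.
          branch 1.1.1 (add F q1):
            ○ open, literals {q1=0, q2=0}.
          branch 1.1.2 (add F !q3):
            ○ open, literals {q1=0, q2=0, q3=1}.
      branch 1.2 (add F q3):
        F (q1 && !q3): β-rule — branch into F q1  //  F !q3.
          branch 1.2.1 (add F q1):
            ○ open, literals {q1=0, q2=0, q3=0}.
          branch 1.2.2 (add F !q3):
            × closes — contains both q3 and !q3.
  branch 2 (add F !q2):
    × closes — contains both q2 and !q2.
2 branches closed, 3 open.
Each open branch fixes some atoms; the unmentioned ones are free. Counting distinct full assignments: branch {q1=0, q2=0} (q3) contributes 2 new; branch {q1=0, q2=0, q3=1} (none free) contributes 0 new; branch {q1=0, q2=0, q3=0} (none free) contributes 0 new. Total: 2.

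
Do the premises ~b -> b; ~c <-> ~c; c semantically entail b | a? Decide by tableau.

Initial set: {(~b -> b); (~c <-> ~c); c; ~(b | a)}.
~(b | a): α-rule — add ~b, ~a.
(~b -> b): β-rule — branch into ~~b  //  b.
  branch 1 (add ~~b):
    × closes — contains both b and ~b.
  branch 2 (add b):
    × closes — contains both b and ~b.
All 2 branches close.
Every branch closed, so the premises entail the conclusion.

Yes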